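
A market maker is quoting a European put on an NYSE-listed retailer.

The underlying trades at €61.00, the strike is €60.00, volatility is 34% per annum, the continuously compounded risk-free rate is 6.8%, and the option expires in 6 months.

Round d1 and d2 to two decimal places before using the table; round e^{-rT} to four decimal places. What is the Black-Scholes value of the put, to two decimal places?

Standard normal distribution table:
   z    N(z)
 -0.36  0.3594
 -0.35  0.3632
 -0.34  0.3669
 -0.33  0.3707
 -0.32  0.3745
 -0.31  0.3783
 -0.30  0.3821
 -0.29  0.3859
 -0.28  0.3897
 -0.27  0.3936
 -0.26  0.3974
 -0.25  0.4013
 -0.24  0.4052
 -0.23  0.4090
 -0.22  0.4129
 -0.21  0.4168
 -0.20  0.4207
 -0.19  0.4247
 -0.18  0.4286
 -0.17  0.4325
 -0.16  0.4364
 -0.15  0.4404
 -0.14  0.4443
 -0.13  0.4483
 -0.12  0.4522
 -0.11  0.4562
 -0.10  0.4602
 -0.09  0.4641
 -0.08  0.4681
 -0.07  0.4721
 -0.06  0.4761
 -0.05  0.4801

€4.30

σ√T = 0.34·√0.5 = 0.2404
ln(S/K) + (r + σ²/2)T = ln(61/60) + (0.068 + 0.34²/2)·0.5 = 0.0165 + 0.0629 = 0.0794
d₁ = 0.0794 / 0.2404 = 0.3304 which rounds to 0.33
d₂ = d₁ − σ√T = 0.3304 − 0.2404 = 0.0900 which rounds to 0.09
exp(−rT) = exp(−0.068·0.5) = 0.9666
P = 60·0.9666·N(-0.09) − 61·N(-0.33) = 60·0.9666·0.4641 − 61·0.3707 = 26.9159 − 22.6127 = 4.3032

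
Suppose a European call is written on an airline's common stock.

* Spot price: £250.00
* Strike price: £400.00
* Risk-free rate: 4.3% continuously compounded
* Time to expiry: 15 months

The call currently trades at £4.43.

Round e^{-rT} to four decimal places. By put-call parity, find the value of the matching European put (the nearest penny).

exp(−rT) = exp(−0.043·1.25) = 0.9477
Put-call parity: C − P = S − K·e^(−rT) = 250 − 400·0.9477 = 250 − 379.0800 = -129.0800
P = C − (C − P) = 4.43 − (-129.0800) = 133.5100

£133.51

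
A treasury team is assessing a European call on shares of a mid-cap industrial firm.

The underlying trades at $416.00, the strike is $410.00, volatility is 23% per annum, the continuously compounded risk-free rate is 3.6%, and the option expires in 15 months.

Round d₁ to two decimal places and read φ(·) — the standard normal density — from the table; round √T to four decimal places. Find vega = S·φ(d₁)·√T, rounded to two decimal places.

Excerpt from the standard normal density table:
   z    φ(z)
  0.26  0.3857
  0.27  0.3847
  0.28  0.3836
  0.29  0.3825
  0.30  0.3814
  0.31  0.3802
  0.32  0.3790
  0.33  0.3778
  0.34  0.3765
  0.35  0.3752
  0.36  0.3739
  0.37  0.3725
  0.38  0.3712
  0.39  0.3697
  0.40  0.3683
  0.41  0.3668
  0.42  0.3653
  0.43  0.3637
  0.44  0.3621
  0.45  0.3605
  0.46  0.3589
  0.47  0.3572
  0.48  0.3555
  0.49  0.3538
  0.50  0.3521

173.90

σ√T = 0.23 × 1.1180 = 0.2571
d₁ = [ln(416/410) + (0.036 + 0.23²/2)·1.25] / 0.2571 = [0.0145 + 0.0781] / 0.2571 = 0.3601 → 0.36
√T = √1.25 = 1.1180
φ(d₁) = φ(0.36) = 0.3739
vega = S·φ(d₁)·√T = 416·0.3739·1.1180 = 173.8964
(The put has the same vega.)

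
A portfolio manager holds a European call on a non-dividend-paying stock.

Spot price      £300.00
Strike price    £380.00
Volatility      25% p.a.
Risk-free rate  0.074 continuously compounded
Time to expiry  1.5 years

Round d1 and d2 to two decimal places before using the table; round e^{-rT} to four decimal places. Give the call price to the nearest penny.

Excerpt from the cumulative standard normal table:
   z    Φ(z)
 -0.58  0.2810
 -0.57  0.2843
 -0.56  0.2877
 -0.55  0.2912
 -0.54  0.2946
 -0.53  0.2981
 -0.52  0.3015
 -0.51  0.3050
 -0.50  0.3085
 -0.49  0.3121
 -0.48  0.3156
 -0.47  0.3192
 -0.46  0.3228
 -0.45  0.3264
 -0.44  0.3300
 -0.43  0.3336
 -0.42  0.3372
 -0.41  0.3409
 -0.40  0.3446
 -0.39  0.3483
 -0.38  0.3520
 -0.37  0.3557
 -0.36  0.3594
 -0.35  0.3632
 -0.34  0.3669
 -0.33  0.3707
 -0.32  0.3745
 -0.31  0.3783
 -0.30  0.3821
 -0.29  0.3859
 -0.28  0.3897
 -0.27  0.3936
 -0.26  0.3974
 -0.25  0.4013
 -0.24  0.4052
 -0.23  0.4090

£21.38

σ√T = 0.25·√1.5 = 0.3062
ln(S/K) + (r + σ²/2)T = ln(300/380) + (0.074 + 0.25²/2)·1.5 = -0.2364 + 0.1579 = -0.0785
d₁ = -0.0785 / 0.3062 = -0.2564 ⇒ -0.26
d₂ = d₁ − σ√T = -0.2564 − 0.3062 = -0.5626 ⇒ -0.56
e^(−rT) = e^(−0.074·1.5) = 0.8949
C = 300·N(-0.26) − 380·0.8949·N(-0.56) = 300·0.3974 − 380·0.8949·0.2877 = 119.2200 − 97.8358 = 21.3842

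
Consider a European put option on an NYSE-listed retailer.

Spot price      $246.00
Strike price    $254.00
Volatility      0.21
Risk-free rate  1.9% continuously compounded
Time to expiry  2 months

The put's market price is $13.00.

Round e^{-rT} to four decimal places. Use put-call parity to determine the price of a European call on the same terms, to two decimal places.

$5.81

exp(−rT) = exp(−0.019·0.1667) = 0.9968
Put-call parity: C − P = S − K·e^(−rT) = 246 − 254·0.9968 = 246 − 253.1872 = -7.1872
C = P + (C − P) = 13.00 + (-7.1872) = 5.8128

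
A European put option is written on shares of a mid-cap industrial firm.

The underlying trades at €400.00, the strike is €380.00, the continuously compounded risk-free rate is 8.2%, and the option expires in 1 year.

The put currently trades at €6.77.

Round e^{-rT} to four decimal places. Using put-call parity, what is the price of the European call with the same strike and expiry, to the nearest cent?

exp(−rT) = exp(−0.082·1) = 0.9213
Put-call parity: C − P = S − K·e^(−rT) = 400 − 380·0.9213 = 400 − 350.0940 = 49.9060
C = P + (C − P) = 6.77 + (49.9060) = 56.6760

€56.68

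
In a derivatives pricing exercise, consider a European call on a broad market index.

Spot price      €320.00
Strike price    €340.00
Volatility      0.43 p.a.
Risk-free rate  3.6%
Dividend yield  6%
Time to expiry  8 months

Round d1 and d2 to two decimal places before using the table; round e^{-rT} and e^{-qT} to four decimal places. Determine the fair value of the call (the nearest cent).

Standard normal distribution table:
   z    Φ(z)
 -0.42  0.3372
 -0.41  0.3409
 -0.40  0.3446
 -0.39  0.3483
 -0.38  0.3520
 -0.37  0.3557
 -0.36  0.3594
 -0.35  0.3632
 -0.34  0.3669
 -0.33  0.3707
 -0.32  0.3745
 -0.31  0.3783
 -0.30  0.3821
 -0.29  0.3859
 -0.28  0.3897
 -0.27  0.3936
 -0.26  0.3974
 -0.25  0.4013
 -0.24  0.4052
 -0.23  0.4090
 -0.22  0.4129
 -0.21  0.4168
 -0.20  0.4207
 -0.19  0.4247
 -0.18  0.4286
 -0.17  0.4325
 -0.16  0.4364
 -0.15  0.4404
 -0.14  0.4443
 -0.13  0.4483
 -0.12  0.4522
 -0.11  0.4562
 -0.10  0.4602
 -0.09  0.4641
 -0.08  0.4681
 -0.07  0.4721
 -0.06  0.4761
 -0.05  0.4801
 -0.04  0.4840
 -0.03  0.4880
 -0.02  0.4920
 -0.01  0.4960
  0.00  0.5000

σ√T = 0.43·√0.6667 = 0.3511
d₁ = [ln(320/340) + (0.036 − 0.06 + 0.43²/2)·0.6667] / 0.3511 = [-0.0606 + 0.0456] / 0.3511 = -0.0427 which rounds to -0.04
d₂ = d₁ − σ√T = -0.0427 − 0.3511 = -0.3938 which rounds to -0.39
e^(−qT) = e^(−0.06·0.6667) = 0.9608;  e^(−rT) = e^(−0.036·0.6667) = 0.9763
N(d₁) = N(-0.04) = 0.4840;  N(d₂) = N(-0.39) = 0.3483
C = 320·0.9608·0.4840 − 340·0.9763·0.3483 = 148.8087 − 115.6154 = 33.1933

€33.19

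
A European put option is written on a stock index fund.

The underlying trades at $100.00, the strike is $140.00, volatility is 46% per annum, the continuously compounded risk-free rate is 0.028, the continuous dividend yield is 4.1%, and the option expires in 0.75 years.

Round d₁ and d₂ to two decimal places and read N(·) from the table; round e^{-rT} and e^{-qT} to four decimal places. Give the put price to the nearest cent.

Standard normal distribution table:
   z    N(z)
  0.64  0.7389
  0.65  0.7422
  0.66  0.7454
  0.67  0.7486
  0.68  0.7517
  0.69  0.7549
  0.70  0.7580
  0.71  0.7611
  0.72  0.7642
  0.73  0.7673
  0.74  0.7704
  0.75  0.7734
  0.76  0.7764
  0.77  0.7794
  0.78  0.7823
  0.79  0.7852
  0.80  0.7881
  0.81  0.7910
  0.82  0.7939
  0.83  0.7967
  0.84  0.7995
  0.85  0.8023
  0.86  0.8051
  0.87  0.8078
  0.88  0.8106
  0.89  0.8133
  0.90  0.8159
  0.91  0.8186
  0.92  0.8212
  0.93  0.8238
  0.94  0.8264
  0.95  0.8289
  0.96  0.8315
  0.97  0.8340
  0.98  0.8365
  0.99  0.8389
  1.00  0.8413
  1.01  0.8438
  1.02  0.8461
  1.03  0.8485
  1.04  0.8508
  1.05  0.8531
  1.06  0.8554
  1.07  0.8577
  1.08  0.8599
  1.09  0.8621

$44.99

σ√T = 0.46 × 0.8660 = 0.3984
d₁ = [ln(100/140) + (0.028 − 0.041 + ½·0.46²)·0.75] / (σ√T) = (-0.3365 + 0.0696) / 0.3984 = -0.6699 which rounds to -0.67
d₂ = -0.6699 − 0.3984 = -1.0683 which rounds to -1.07
exp(−qT) = exp(−0.041·0.75) = 0.9697;  exp(−rT) = exp(−0.028·0.75) = 0.9792
P = 140·0.9792·N(1.07) − 100·0.9697·N(0.67) = 140·0.9792·0.8577 − 100·0.9697·0.7486 = 117.5804 − 72.5917 = 44.9886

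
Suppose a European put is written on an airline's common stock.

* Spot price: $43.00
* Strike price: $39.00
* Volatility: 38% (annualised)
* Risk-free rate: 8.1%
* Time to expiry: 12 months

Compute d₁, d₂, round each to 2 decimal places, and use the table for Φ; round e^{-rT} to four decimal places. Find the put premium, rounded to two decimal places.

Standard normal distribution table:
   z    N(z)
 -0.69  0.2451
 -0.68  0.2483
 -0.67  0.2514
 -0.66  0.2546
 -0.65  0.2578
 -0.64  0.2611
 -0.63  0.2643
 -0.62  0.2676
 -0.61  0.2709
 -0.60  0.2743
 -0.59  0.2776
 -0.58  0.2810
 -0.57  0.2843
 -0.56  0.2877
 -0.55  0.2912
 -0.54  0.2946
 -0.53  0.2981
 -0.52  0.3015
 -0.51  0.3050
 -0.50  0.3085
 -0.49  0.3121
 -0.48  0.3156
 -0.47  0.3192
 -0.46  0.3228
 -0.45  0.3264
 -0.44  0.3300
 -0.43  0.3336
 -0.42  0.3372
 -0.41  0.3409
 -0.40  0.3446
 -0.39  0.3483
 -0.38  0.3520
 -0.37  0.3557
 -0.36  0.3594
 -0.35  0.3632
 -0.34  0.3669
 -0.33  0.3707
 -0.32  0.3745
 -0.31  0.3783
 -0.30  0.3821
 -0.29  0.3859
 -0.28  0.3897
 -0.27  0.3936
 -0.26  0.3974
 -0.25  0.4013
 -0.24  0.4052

σ√T = 0.38·√1 = 0.3800
d₁ = [ln(43/39) + (0.081 + 0.38²/2)·1] / 0.3800 = [0.0976 + 0.1532] / 0.3800 = 0.6601 ≈ 0.66
d₂ = d₁ − σ√T = 0.6601 − 0.3800 = 0.2801 ≈ 0.28
e^(−rT) = e^(−0.081·1) = 0.9222
N(−d₂) = N(-0.28) = 0.3897;  N(−d₁) = N(-0.66) = 0.2546
P = 39·0.9222·0.3897 − 43·0.2546 = 14.0159 − 10.9478 = 3.0681

$3.07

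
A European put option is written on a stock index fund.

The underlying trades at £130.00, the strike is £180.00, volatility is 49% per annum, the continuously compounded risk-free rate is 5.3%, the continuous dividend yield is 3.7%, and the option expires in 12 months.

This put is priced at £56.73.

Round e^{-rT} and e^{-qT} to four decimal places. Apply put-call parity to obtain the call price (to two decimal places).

exp(−qT) = exp(−0.037·1) = 0.9637;  exp(−rT) = exp(−0.053·1) = 0.9484
Put-call parity: C − P = S·e^(−qT) − K·e^(−rT) = 130·0.9637 − 180·0.9484 = 125.2810 − 170.7120 = -45.4310
C = P + (C − P) = 56.73 + (-45.4310) = 11.2990

£11.30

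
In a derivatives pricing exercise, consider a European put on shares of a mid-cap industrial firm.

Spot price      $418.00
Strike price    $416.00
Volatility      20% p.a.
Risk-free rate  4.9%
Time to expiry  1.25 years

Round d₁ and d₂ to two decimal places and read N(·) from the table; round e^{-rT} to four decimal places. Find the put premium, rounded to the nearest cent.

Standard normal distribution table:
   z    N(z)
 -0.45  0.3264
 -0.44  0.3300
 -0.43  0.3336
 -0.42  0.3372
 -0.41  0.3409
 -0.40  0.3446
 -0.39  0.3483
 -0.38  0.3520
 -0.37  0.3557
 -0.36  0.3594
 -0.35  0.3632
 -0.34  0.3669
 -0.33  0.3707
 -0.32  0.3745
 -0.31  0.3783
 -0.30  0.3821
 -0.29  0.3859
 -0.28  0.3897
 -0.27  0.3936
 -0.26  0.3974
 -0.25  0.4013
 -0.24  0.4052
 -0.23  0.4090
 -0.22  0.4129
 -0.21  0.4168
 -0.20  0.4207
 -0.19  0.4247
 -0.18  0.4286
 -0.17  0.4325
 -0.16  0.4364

$25.21

σ√T = 0.2·√1.25 = 0.2236
d₁ = [ln(418/416) + (0.049 + 0.2²/2)·1.25] / 0.2236 = [0.0048 + 0.0863] / 0.2236 = 0.4072 ≈ 0.41
d₂ = d₁ − σ√T = 0.4072 − 0.2236 = 0.1836 ≈ 0.18
exp(−rT) = exp(−0.049·1.25) = 0.9406
N(−d₂) = N(-0.18) = 0.4286;  N(−d₁) = N(-0.41) = 0.3409
P = 416·0.9406·0.4286 − 418·0.3409 = 167.7067 − 142.4962 = 25.2105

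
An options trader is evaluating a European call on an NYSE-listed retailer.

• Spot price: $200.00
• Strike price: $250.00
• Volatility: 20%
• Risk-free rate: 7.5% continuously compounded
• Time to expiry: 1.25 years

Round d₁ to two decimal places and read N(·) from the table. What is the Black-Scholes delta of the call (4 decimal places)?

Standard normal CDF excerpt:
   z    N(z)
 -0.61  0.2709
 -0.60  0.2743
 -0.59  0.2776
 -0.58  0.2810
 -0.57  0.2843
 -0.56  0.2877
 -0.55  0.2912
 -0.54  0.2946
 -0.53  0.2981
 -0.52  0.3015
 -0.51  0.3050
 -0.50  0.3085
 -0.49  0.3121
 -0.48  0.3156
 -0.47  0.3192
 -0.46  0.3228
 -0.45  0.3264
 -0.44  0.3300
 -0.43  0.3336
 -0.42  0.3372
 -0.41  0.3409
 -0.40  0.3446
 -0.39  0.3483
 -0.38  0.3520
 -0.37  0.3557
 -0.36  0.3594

σ√T = 0.2·√1.25 = 0.2236
d₁ = [ln(200/250) + (0.075 + 0.2²/2)·1.25] / 0.2236 = [-0.2231 + 0.1187] / 0.2236 = -0.4669 ⇒ -0.47
N(d₁) = N(-0.47) = 0.3192
Δ_call = N(d₁) = 0.3192

0.3192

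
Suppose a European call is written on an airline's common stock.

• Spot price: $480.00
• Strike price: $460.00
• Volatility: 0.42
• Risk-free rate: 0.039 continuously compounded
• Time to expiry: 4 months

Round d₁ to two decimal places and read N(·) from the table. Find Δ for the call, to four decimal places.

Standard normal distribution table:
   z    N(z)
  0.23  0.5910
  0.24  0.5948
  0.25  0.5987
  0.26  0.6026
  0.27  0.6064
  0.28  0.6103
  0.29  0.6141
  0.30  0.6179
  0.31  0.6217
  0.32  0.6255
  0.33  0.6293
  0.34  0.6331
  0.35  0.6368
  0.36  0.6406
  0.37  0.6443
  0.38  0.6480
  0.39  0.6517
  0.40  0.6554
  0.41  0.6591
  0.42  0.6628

σ√T = 0.42·√0.3333 = 0.2425
d₁ = [ln(480/460) + (0.039 + ½·0.42²)·0.3333] / (σ√T) = (0.0426 + 0.0424) / 0.2425 = 0.3504 ⇒ 0.35
N(d₁) = N(0.35) = 0.6368
Δ_call = N(d₁) = 0.6368

0.6368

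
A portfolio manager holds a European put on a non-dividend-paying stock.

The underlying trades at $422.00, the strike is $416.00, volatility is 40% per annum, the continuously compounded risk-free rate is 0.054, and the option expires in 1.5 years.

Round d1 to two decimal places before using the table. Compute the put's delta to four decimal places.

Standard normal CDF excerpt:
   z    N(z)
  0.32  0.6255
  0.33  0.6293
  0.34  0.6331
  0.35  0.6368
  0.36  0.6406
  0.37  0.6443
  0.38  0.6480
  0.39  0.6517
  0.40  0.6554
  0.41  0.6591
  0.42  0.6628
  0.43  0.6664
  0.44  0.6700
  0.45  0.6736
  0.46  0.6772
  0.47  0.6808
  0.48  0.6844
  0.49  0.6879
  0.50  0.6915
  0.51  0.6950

T = 1.5;  σ√T = 0.4899
ln(S/K) + (r + σ²/2)T = ln(422/416) + (0.054 + 0.4²/2)·1.5 = 0.0143 + 0.2010 = 0.2153
d₁ = 0.2153 / 0.4899 = 0.4395 ⇒ 0.44
N(d₁) = N(0.44) = 0.6700
Δ_put = N(d₁) − 1 = 0.6700 − 1 = -0.3300

-0.3300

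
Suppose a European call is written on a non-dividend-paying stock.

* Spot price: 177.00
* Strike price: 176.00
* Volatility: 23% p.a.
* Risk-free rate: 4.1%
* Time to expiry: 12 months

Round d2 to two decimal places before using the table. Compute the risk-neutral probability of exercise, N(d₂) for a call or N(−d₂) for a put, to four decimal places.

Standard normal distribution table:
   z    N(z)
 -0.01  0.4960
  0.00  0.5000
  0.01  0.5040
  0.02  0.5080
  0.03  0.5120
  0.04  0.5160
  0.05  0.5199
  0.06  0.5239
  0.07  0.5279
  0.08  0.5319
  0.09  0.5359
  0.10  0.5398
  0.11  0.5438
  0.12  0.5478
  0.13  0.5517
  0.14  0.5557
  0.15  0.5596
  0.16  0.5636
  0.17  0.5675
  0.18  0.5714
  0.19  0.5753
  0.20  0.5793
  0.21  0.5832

0.5359

T = 1;  σ√T = 0.2300
d₁ = [ln(177/176) + (0.041 + 0.23²/2)·1] / 0.2300 = [0.0057 + 0.0675] / 0.2300 = 0.3179 → 0.32
d₂ = d₁ − σ√T = 0.3179 − 0.2300 = 0.0879 → 0.09
Pr(exercise) under Q = N(d₂) = 0.5359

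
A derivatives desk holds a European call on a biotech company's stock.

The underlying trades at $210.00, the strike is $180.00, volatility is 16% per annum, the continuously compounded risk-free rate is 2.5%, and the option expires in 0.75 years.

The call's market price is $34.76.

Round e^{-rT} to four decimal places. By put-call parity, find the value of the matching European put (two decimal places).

exp(−rT) = exp(−0.025·0.75) = 0.9814
Put-call parity: C − P = S − K·e^(−rT) = 210 − 180·0.9814 = 210 − 176.6520 = 33.3480
P = C − (C − P) = 34.76 − (33.3480) = 1.4120

$1.41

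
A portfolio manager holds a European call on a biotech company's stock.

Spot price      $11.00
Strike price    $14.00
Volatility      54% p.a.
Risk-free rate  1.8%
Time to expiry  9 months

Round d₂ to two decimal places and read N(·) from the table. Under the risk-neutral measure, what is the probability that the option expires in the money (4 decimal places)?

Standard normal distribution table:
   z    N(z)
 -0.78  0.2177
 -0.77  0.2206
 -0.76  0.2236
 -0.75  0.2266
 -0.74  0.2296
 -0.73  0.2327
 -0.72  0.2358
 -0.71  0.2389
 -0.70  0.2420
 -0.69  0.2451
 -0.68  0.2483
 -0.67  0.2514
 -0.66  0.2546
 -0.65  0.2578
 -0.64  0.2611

0.2358

σ√T = 0.54·√0.75 = 0.4677
d₁ = [ln(11/14) + (0.018 + ½·0.54²)·0.75] / (σ√T) = (-0.2412 + 0.1229) / 0.4677 = -0.2530 → -0.25
d₂ = -0.2530 − 0.4677 = -0.7206 → -0.72
Pr(exercise) under Q = N(d₂) = 0.2358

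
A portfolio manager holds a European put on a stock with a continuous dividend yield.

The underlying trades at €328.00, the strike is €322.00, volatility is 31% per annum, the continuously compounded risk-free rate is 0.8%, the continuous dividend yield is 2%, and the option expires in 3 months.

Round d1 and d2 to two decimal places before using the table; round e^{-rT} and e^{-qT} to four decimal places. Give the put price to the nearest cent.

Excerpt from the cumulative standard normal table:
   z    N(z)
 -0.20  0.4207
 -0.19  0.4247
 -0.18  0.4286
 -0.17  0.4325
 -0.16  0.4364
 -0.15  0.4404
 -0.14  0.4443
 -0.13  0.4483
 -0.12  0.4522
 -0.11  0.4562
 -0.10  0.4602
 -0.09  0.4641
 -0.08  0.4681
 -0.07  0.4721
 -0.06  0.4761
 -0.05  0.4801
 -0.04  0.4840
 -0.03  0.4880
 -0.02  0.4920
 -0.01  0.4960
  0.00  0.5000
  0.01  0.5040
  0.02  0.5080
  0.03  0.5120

€18.23

σ√T = 0.31·√0.25 = 0.1550
d₁ = [ln(328/322) + (0.008 − 0.02 + 0.31²/2)·0.25] / 0.1550 = [0.0185 + 0.0090] / 0.1550 = 0.1773 ⇒ 0.18
d₂ = d₁ − σ√T = 0.1773 − 0.1550 = 0.0223 ⇒ 0.02
e^(−qT) = e^(−0.02·0.25) = 0.9950;  e^(−rT) = e^(−0.008·0.25) = 0.9980
P = 322·0.9980·N(-0.02) − 328·0.9950·N(-0.18) = 322·0.9980·0.4920 − 328·0.9950·0.4286 = 158.1072 − 139.8779 = 18.2293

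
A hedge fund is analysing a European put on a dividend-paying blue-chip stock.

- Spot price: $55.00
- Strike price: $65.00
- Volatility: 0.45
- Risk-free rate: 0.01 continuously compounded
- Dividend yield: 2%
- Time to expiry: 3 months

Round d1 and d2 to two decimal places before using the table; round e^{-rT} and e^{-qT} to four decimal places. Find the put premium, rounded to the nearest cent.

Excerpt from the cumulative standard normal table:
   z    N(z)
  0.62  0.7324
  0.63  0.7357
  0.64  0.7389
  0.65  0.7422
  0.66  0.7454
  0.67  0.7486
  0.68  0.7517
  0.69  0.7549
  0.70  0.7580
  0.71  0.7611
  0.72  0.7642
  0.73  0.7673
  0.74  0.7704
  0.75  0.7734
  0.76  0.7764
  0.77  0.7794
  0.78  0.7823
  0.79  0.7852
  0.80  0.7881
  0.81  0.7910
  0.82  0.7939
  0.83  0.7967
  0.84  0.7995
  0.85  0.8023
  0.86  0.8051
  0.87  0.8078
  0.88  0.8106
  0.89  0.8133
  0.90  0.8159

σ√T = 0.45·√0.25 = 0.2250
ln(S/K) + (r − q + σ²/2)T = ln(55/65) + (0.01 − 0.02 + 0.45²/2)·0.25 = -0.1671 + 0.0228 = -0.1442
d₁ = -0.1442 / 0.2250 = -0.6411 ≈ -0.64
d₂ = d₁ − σ√T = -0.6411 − 0.2250 = -0.8661 ≈ -0.87
exp(−qT) = exp(−0.02·0.25) = 0.9950;  exp(−rT) = exp(−0.01·0.25) = 0.9975
N(−d₂) = N(0.87) = 0.8078;  N(−d₁) = N(0.64) = 0.7389
P = 65·0.9975·0.8078 − 55·0.9950·0.7389 = 52.3757 − 40.4363 = 11.9394

$11.94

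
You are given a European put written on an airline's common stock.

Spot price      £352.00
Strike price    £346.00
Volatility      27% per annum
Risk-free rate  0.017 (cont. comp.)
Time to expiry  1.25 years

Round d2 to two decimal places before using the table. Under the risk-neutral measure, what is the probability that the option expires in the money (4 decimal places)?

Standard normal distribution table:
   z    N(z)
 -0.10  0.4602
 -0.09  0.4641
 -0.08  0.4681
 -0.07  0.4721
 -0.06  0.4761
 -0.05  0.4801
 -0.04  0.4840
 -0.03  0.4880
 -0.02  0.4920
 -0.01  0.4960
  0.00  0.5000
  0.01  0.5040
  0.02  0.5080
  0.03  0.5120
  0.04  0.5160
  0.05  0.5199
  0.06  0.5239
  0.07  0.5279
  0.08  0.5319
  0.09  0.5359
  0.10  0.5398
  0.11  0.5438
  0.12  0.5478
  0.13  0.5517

T = 1.25;  σ√T = 0.3019
d₁ = [ln(352/346) + (0.017 + ½·0.27²)·1.25] / (σ√T) = (0.0172 + 0.0668) / 0.3019 = 0.2783 which rounds to 0.28
d₂ = 0.2783 − 0.3019 = -0.0236 which rounds to -0.02
Pr(exercise) under Q = N(−d₂) = N(0.02) = 0.5080

0.5080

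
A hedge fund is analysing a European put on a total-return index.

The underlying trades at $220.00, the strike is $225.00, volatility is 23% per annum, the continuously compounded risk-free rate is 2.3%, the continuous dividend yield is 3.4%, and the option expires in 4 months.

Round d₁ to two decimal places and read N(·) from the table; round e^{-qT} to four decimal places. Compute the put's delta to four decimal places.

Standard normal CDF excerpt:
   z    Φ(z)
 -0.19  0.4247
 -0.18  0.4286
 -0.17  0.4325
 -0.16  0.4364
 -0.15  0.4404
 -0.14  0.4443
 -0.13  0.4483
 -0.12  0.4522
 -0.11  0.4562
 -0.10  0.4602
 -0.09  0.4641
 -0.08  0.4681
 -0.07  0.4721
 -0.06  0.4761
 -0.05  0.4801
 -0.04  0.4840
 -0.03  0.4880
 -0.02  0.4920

σ√T = 0.23 × 0.5774 = 0.1328
d₁ = [ln(220/225) + (0.023 − 0.034 + 0.23²/2)·0.3333] / 0.1328 = [-0.0225 + 0.0051] / 0.1328 = -0.1305 which rounds to -0.13
N(d₁) = N(-0.13) = 0.4483
Δ_put = e^(−qT)·(N(d₁) − 1) = 0.9887·(0.4483 − 1) = -0.5455

-0.5455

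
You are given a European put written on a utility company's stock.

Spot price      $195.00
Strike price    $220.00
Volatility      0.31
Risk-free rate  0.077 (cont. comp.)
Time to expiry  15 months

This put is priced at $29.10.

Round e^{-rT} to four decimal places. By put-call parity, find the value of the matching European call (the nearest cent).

exp(−rT) = exp(−0.077·1.25) = 0.9082
Put-call parity: C − P = S − K·e^(−rT) = 195 − 220·0.9082 = 195 − 199.8040 = -4.8040
C = P + (C − P) = 29.10 + (-4.8040) = 24.2960

$24.30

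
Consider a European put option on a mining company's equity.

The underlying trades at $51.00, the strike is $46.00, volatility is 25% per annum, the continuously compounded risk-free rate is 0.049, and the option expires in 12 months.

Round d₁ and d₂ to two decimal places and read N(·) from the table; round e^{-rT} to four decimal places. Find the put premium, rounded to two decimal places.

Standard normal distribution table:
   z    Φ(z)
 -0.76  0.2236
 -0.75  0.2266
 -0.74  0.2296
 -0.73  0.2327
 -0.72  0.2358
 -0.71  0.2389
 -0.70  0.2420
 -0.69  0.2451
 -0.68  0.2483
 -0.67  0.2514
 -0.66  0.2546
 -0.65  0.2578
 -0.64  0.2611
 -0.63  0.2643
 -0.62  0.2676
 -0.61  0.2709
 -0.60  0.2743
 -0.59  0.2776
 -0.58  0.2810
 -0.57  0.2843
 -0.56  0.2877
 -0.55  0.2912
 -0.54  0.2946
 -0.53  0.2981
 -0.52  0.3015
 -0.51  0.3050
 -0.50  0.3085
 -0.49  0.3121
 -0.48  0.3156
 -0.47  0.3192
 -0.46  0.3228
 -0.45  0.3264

$1.96

T = 1;  σ√T = 0.2500
d₁ = [ln(51/46) + (0.049 + 0.25²/2)·1] / 0.2500 = [0.1032 + 0.0803] / 0.2500 = 0.7337 → 0.73
d₂ = d₁ − σ√T = 0.7337 − 0.2500 = 0.4837 → 0.48
exp(−rT) = exp(−0.049·1) = 0.9522
P = 46·0.9522·N(-0.48) − 51·N(-0.73) = 46·0.9522·0.3156 − 51·0.2327 = 13.8237 − 11.8677 = 1.9560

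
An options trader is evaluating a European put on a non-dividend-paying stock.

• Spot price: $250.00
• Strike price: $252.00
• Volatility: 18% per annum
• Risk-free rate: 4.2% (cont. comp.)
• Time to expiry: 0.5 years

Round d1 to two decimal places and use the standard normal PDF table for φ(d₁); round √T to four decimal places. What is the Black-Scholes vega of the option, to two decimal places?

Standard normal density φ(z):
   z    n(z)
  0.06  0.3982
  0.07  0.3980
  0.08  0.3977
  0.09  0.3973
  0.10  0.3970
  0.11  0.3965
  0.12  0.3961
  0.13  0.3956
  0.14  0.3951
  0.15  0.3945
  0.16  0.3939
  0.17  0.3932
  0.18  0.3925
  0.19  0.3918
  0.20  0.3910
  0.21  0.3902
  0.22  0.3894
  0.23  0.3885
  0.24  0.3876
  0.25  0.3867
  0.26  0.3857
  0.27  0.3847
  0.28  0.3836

69.51

σ√T = 0.18·√0.5 = 0.1273
d₁ = [ln(250/252) + (0.042 + 0.18²/2)·0.5] / 0.1273 = [-0.0080 + 0.0291] / 0.1273 = 0.1660 → 0.17
√T = √0.5 = 0.7071
φ(d₁) = φ(0.17) = 0.3932
vega = S·φ(d₁)·√T = 250·0.3932·0.7071 = 69.5079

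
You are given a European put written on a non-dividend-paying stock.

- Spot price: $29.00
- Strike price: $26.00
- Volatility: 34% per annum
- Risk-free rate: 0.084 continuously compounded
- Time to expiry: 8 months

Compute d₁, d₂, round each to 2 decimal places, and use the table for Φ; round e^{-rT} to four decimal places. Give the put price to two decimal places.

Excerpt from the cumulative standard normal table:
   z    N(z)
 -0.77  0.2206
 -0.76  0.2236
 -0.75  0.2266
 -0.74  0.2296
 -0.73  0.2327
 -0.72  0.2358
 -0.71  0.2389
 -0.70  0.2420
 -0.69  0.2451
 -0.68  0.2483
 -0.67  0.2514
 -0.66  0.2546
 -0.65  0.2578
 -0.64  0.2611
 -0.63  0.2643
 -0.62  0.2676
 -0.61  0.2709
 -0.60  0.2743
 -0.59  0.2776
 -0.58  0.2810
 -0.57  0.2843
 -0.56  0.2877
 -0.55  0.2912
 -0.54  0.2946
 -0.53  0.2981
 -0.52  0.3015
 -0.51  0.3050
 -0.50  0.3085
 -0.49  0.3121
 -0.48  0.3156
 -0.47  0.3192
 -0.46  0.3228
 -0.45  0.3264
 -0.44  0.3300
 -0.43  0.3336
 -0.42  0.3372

$1.19

σ√T = 0.34 × 0.8165 = 0.2776
d₁ = [ln(29/26) + (0.084 + 0.34²/2)·0.6667] / 0.2776 = [0.1092 + 0.0945] / 0.2776 = 0.7339 which rounds to 0.73
d₂ = d₁ − σ√T = 0.7339 − 0.2776 = 0.4563 which rounds to 0.46
e^(−rT) = e^(−0.084·0.6667) = 0.9455
P = 26·0.9455·N(-0.46) − 29·N(-0.73) = 26·0.9455·0.3228 − 29·0.2327 = 7.9354 − 6.7483 = 1.1871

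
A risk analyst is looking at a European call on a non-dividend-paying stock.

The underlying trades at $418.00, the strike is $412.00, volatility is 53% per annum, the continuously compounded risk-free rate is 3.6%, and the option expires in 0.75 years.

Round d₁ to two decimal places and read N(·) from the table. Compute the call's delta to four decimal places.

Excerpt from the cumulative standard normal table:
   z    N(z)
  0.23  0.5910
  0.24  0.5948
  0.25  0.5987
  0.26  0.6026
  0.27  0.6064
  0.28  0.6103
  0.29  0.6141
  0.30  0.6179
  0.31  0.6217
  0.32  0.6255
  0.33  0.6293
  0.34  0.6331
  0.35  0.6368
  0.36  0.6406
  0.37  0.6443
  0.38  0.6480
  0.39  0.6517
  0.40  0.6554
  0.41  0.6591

0.6255

σ√T = 0.53 × 0.8660 = 0.4590
d₁ = [ln(418/412) + (0.036 + 0.53²/2)·0.75] / 0.4590 = [0.0145 + 0.1323] / 0.4590 = 0.3198 → 0.32
N(d₁) = N(0.32) = 0.6255
Δ_call = N(d₁) = 0.6255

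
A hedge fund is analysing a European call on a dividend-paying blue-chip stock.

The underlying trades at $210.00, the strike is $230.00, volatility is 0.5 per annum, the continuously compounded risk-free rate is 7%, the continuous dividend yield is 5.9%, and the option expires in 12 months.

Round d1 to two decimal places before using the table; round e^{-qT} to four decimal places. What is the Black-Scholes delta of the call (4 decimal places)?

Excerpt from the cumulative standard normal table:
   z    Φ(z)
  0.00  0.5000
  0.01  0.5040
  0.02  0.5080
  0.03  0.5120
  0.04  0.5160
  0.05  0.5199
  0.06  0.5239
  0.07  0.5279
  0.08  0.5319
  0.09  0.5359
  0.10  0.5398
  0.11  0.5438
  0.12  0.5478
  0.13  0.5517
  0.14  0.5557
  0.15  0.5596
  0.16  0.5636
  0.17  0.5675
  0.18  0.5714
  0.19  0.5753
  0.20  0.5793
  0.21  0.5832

T = 1;  σ√T = 0.5000
d₁ = [ln(210/230) + (0.07 − 0.059 + ½·0.5²)·1] / (σ√T) = (-0.0910 + 0.1360) / 0.5000 = 0.0901 ≈ 0.09
N(d₁) = N(0.09) = 0.5359
Δ_call = e^(−qT)·N(d₁) = 0.9427·0.5359 = 0.5052

0.5052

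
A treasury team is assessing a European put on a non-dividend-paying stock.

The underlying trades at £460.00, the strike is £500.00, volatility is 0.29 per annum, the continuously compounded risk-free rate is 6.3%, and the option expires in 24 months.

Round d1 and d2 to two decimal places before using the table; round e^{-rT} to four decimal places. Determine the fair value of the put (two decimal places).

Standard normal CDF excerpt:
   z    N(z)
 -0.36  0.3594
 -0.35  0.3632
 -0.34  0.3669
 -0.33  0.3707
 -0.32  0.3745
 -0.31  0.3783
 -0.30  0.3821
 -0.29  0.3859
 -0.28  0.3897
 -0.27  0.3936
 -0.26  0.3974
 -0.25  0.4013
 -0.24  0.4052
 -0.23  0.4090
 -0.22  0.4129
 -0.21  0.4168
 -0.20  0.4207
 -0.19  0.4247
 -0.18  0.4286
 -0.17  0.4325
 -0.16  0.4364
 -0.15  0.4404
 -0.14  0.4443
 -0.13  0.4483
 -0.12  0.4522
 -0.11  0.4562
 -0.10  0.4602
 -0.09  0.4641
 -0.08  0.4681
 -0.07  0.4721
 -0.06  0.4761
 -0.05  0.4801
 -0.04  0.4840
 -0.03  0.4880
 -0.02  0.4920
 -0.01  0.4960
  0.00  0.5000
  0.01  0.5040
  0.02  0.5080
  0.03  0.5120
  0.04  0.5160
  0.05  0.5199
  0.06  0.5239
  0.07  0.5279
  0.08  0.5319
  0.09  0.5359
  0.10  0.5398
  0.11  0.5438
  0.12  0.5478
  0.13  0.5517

£63.93

σ√T = 0.29·√2 = 0.4101
d₁ = [ln(460/500) + (0.063 + 0.29²/2)·2] / 0.4101 = [-0.0834 + 0.2101] / 0.4101 = 0.3090 → 0.31
d₂ = d₁ − σ√T = 0.3090 − 0.4101 = -0.1011 → -0.10
exp(−rT) = exp(−0.063·2) = 0.8816
P = 500·0.8816·N(0.10) − 460·N(-0.31) = 500·0.8816·0.5398 − 460·0.3783 = 237.9438 − 174.0180 = 63.9258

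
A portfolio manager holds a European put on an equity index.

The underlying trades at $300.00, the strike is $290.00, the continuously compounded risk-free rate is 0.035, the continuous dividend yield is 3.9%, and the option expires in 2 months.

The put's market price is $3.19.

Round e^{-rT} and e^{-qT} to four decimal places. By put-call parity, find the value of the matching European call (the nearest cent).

$12.92

e^(−qT) = e^(−0.039·0.1667) = 0.9935;  e^(−rT) = e^(−0.035·0.1667) = 0.9942
Put-call parity: C − P = S·e^(−qT) − K·e^(−rT) = 300·0.9935 − 290·0.9942 = 298.0500 − 288.3180 = 9.7320
C = P + (C − P) = 3.19 + (9.7320) = 12.9220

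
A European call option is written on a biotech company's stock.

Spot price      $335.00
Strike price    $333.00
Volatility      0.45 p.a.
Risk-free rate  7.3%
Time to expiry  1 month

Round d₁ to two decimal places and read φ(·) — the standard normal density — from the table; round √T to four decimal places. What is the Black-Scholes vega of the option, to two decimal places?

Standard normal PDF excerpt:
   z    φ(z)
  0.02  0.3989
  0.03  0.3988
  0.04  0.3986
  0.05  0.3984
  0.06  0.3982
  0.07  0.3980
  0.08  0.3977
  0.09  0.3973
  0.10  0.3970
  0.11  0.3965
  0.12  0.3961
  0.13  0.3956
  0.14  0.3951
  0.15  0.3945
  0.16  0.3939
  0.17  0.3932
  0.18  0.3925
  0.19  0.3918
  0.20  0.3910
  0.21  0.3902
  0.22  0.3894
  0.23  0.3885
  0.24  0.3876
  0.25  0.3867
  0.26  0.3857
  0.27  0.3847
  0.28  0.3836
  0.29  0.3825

38.10

σ√T = 0.45 × 0.2887 = 0.1299
d₁ = [ln(335/333) + (0.073 + ½·0.45²)·0.08333] / (σ√T) = (0.0060 + 0.0145) / 0.1299 = 0.1579 ⇒ 0.16
√T = √0.08333 = 0.2887
φ(d₁) = φ(0.16) = 0.3939
vega = S·φ(d₁)·√T = 335·0.3939·0.2887 = 38.0958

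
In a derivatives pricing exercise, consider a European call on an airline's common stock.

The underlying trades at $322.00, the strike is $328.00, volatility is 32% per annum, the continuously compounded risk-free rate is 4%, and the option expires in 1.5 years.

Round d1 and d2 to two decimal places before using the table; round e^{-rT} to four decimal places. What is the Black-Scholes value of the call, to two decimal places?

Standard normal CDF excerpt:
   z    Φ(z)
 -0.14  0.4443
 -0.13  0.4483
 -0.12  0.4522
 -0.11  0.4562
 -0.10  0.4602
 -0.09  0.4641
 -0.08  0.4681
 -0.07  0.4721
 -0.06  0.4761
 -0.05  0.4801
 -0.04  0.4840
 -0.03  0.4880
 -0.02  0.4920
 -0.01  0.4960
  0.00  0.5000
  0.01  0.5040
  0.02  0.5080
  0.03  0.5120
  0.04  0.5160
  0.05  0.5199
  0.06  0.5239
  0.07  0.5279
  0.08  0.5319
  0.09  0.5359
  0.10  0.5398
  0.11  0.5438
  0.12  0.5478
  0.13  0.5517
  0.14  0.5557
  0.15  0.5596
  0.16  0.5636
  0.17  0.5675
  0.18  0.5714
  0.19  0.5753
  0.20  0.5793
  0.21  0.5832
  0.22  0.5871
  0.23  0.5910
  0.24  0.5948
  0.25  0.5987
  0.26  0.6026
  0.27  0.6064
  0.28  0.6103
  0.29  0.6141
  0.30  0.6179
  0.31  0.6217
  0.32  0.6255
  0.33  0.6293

T = 1.5;  σ√T = 0.3919
d₁ = [ln(322/328) + (0.04 + 0.32²/2)·1.5] / 0.3919 = [-0.0185 + 0.1368] / 0.3919 = 0.3019 which rounds to 0.30
d₂ = d₁ − σ√T = 0.3019 − 0.3919 = -0.0900 which rounds to -0.09
exp(−rT) = exp(−0.04·1.5) = 0.9418
N(d₁) = N(0.30) = 0.6179;  N(d₂) = N(-0.09) = 0.4641
C = 322·0.6179 − 328·0.9418·0.4641 = 198.9638 − 143.3653 = 55.5985

$55.60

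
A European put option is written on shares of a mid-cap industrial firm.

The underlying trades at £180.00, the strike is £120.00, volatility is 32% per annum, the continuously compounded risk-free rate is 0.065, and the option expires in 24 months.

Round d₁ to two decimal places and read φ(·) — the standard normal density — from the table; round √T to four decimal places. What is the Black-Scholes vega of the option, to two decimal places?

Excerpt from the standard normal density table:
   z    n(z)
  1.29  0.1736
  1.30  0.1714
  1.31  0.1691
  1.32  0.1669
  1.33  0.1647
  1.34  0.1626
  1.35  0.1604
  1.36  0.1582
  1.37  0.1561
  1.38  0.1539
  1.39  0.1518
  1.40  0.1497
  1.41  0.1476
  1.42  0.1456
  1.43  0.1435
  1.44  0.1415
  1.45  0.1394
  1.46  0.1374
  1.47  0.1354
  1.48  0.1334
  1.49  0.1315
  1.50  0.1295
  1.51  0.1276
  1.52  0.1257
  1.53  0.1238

37.57

T = 2;  σ√T = 0.4525
d₁ = [ln(180/120) + (0.065 + 0.32²/2)·2] / 0.4525 = [0.4055 + 0.2324] / 0.4525 = 1.4095 ⇒ 1.41
√T = √2 = 1.4142
φ(d₁) = φ(1.41) = 0.1476
vega = S·φ(d₁)·√T = 180·0.1476·1.4142 = 37.5725
(The call has the same vega.)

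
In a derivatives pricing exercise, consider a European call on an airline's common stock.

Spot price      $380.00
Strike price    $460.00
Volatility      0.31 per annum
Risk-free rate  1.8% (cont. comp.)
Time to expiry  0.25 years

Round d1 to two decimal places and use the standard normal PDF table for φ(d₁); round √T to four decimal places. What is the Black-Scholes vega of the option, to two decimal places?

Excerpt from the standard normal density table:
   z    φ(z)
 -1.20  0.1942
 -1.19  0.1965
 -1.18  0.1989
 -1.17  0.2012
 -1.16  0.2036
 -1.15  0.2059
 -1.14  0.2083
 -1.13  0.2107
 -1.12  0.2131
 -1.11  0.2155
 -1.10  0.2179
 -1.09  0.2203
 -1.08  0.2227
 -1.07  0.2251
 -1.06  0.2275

σ√T = 0.31·√0.25 = 0.1550
d₁ = [ln(380/460) + (0.018 + 0.31²/2)·0.25] / 0.1550 = [-0.1911 + 0.0165] / 0.1550 = -1.1261 which rounds to -1.13
√T = √0.25 = 0.5000
φ(d₁) = φ(-1.13) = 0.2107
vega = S·φ(d₁)·√T = 380·0.2107·0.5000 = 40.0330

40.03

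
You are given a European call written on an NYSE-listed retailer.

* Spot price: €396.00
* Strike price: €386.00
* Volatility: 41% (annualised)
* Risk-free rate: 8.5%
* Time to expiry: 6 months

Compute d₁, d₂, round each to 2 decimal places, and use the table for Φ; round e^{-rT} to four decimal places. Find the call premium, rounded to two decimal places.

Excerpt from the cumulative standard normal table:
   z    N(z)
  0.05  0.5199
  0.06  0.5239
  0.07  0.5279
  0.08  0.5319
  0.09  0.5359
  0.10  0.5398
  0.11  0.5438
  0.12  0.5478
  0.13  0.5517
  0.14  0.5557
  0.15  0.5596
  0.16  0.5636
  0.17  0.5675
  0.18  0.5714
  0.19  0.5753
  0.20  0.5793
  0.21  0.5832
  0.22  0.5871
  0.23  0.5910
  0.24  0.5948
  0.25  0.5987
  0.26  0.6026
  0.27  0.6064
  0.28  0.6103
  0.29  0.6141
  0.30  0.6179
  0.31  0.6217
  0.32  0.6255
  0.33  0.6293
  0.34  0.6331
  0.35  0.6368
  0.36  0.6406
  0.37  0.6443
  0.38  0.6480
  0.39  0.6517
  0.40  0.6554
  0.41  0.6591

σ√T = 0.41 × 0.7071 = 0.2899
d₁ = [ln(396/386) + (0.085 + 0.41²/2)·0.5] / 0.2899 = [0.0256 + 0.0845] / 0.2899 = 0.3798 which rounds to 0.38
d₂ = d₁ − σ√T = 0.3798 − 0.2899 = 0.0899 which rounds to 0.09
e^(−rT) = e^(−0.085·0.5) = 0.9584
C = 396·N(0.38) − 386·0.9584·N(0.09) = 396·0.6480 − 386·0.9584·0.5359 = 256.6080 − 198.2521 = 58.3559

€58.36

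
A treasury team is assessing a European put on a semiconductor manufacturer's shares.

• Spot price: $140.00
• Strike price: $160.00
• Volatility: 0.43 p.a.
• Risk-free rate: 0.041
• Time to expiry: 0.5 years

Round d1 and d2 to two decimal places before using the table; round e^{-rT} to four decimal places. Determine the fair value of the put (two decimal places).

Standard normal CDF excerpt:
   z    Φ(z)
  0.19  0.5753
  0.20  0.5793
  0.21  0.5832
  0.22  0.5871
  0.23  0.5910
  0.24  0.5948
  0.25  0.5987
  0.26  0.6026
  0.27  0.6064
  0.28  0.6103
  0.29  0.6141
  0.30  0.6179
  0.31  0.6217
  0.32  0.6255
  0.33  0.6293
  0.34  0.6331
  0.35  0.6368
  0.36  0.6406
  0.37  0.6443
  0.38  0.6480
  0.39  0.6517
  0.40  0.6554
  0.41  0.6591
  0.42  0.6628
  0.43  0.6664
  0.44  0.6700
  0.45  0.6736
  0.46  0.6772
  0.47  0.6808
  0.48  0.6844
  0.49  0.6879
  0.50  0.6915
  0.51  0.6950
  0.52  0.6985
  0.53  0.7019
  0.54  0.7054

T = 0.5;  σ√T = 0.3041
ln(S/K) + (r + σ²/2)T = ln(140/160) + (0.041 + 0.43²/2)·0.5 = -0.1335 + 0.0667 = -0.0668
d₁ = -0.0668 / 0.3041 = -0.2197 ⇒ -0.22
d₂ = d₁ − σ√T = -0.2197 − 0.3041 = -0.5238 ⇒ -0.52
exp(−rT) = exp(−0.041·0.5) = 0.9797
N(−d₂) = N(0.52) = 0.6985;  N(−d₁) = N(0.22) = 0.5871
P = 160·0.9797·0.6985 − 140·0.5871 = 109.4913 − 82.1940 = 27.2973

$27.30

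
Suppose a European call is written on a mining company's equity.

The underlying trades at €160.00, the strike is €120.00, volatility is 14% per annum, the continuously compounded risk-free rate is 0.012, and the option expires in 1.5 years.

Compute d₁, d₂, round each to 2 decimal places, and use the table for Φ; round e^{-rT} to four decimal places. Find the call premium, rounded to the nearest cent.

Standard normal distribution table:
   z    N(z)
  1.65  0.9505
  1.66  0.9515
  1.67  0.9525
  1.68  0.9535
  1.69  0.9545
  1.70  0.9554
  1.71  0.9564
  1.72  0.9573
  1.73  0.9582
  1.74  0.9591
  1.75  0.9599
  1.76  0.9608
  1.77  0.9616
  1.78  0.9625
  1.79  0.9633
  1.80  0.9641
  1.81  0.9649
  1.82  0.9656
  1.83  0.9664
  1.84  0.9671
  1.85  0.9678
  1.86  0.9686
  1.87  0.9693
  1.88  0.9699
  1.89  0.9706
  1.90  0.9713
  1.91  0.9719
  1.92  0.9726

€42.48

σ√T = 0.14·√1.5 = 0.1715
d₁ = [ln(160/120) + (0.012 + 0.14²/2)·1.5] / 0.1715 = [0.2877 + 0.0327] / 0.1715 = 1.8685 ≈ 1.87
d₂ = d₁ − σ√T = 1.8685 − 0.1715 = 1.6970 ≈ 1.70
e^(−rT) = e^(−0.012·1.5) = 0.9822
N(d₁) = N(1.87) = 0.9693;  N(d₂) = N(1.70) = 0.9554
C = 160·0.9693 − 120·0.9822·0.9554 = 155.0880 − 112.6073 = 42.4807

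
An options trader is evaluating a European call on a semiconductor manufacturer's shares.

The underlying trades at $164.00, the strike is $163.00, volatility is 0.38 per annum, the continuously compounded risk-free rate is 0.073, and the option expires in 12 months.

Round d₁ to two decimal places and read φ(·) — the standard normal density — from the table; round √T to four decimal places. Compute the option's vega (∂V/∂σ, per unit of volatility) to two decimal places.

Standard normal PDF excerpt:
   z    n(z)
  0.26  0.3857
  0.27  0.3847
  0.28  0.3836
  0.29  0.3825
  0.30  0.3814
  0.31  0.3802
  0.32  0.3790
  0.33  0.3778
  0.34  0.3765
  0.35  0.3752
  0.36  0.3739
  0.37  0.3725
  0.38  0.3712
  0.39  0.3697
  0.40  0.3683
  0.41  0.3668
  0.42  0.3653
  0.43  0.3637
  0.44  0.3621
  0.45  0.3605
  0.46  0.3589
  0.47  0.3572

σ√T = 0.38 × 1.0000 = 0.3800
d₁ = [ln(164/163) + (0.073 + ½·0.38²)·1] / (σ√T) = (0.0061 + 0.1452) / 0.3800 = 0.3982 ≈ 0.40
√T = √1 = 1.0000
φ(d₁) = φ(0.40) = 0.3683
vega = S·φ(d₁)·√T = 164·0.3683·1.0000 = 60.4012
(The put has the same vega.)

60.40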